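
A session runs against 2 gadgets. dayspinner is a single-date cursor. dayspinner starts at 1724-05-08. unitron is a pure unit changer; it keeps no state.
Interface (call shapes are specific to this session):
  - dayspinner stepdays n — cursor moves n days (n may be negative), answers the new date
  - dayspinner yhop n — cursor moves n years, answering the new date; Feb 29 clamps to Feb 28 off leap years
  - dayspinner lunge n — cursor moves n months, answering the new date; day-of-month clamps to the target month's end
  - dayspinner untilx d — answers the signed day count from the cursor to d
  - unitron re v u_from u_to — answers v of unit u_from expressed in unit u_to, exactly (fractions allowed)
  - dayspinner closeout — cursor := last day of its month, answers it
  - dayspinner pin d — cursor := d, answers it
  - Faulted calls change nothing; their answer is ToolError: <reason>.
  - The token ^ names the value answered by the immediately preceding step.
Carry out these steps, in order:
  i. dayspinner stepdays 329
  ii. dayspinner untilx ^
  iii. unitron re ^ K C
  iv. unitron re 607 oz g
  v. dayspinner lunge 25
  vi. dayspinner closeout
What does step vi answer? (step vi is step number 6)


;; dayspinner stepdays(n: 329) ~> 1725-04-02
;; dayspinner untilx(d: ^) ~> 0
;; unitron re(v: ^, u_from: K, u_to: C) ~> -5463/20
;; unitron re(v: 607, u_from: oz, u_to: g) ~> 27533056859/1600000
;; dayspinner lunge(n: 25) ~> 1727-05-02
;; dayspinner closeout() ~> 1727-05-31

Answer: 1727-05-31


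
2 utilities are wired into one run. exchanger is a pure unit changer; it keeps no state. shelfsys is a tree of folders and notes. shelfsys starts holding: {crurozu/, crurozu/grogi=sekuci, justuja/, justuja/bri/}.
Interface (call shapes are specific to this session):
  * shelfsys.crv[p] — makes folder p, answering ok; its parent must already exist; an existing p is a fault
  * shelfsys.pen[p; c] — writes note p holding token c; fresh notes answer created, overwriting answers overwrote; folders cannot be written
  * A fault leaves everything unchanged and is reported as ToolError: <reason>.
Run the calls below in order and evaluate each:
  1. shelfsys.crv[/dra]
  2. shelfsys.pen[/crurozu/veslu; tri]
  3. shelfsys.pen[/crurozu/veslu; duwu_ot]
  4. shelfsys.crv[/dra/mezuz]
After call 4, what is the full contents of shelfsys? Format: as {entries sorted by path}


Step: crv[p=/dra]
Result: ok
Step: pen[p=/crurozu/veslu; c=tri]
Result: created
Step: pen[p=/crurozu/veslu; c=duwu_ot]
Result: overwrote
Step: crv[p=/dra/mezuz]
Result: ok

Answer: {crurozu/, crurozu/grogi=sekuci, crurozu/veslu=duwu_ot, dra/, dra/mezuz/, justuja/, justuja/bri/}


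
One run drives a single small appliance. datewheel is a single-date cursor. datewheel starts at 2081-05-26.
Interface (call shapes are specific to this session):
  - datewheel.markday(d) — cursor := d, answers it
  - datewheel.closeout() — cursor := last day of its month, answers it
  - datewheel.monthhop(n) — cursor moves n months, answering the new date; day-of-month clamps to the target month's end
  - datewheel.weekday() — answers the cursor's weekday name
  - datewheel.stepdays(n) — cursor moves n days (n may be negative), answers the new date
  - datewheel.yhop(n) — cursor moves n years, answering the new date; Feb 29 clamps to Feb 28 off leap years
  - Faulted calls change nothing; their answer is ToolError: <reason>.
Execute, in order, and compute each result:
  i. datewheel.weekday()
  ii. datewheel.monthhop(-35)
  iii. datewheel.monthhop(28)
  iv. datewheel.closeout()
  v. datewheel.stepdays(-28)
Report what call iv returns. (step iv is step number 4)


Answer: 2080-10-31

Derivation:
Now I run weekday(), and see Monday.
I run monthhop(-35), and observe 2078-06-26.
I call monthhop(28), and see 2080-10-26.
Now I run closeout, and observe 2080-10-31.
I call stepdays(-28), and observe 2080-10-03.


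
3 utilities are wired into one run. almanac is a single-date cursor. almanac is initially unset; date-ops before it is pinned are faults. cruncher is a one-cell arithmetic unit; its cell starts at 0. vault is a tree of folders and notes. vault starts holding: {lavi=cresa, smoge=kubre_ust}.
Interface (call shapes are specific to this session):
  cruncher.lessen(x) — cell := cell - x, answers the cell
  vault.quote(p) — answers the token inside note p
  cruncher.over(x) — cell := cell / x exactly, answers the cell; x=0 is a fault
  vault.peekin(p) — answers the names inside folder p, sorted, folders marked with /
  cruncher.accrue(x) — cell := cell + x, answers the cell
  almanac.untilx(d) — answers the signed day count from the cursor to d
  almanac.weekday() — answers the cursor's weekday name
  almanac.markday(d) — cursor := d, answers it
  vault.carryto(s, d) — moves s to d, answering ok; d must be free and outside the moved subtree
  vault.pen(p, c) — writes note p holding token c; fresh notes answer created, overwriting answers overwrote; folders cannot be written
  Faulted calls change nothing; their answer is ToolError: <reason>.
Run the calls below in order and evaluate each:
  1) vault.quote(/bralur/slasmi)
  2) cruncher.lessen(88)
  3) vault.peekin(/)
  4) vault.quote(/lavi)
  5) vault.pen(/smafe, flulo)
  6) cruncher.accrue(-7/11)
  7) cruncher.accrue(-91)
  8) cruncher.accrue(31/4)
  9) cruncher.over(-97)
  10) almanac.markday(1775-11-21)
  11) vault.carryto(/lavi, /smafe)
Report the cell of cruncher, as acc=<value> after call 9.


Answer: acc=7563/4268

Derivation:
==> vault.quote(p='/bralur/slasmi')
<== ToolError: not found
==> cruncher.lessen(x='88')
<== -88
==> vault.peekin(p='/')
<== [lavi, smoge]
==> vault.quote(p='/lavi')
<== cresa
==> vault.pen(p='/smafe', c='flulo')
<== created
==> cruncher.accrue(x='-7/11')
<== -975/11
==> cruncher.accrue(x='-91')
<== -1976/11
==> cruncher.accrue(x='31/4')
<== -7563/44
==> cruncher.over(x='-97')
<== 7563/4268
==> almanac.markday(d='1775-11-21')
<== 1775-11-21
==> vault.carryto(s='/lavi', d='/smafe')
<== ToolError: exists


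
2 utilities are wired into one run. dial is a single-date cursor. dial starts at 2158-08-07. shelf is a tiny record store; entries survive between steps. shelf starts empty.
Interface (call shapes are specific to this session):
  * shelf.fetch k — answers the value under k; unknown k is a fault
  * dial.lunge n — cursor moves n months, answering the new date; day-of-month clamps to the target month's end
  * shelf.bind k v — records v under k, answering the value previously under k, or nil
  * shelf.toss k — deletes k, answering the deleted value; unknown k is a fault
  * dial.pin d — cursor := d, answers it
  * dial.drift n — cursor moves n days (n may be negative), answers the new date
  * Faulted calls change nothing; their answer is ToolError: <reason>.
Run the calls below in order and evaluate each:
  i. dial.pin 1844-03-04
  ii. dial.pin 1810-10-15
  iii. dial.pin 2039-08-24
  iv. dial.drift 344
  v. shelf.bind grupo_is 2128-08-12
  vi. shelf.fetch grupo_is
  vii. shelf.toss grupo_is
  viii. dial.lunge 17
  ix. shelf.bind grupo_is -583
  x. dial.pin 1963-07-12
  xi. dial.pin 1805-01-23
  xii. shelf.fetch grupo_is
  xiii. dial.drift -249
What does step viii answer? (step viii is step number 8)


Answer: 2042-01-02

Derivation:
Now I run dial.pin passing 1844-03-04: 1844-03-04.
Invoking dial.pin passing 1810-10-15, which returns 1810-10-15.
I try dial.pin passing 2039-08-24, and get 2039-08-24.
I call dial.drift passing 344, — result: 2040-08-02.
I use shelf.bind passing grupo_is, 2128-08-12, which returns nil.
I call shelf.fetch passing grupo_is, yielding 2128-08-12.
Calling shelf.toss passing grupo_is, and observe 2128-08-12.
I call dial.lunge passing 17, and observe 2042-01-02.
Now I run shelf.bind passing grupo_is, -583: nil.
I run dial.pin passing 1963-07-12: 1963-07-12.
Then dial.pin passing 1805-01-23, which returns 1805-01-23.
Invoking shelf.fetch passing grupo_is, giving -583.
I call dial.drift passing -249, yielding 1804-05-19.


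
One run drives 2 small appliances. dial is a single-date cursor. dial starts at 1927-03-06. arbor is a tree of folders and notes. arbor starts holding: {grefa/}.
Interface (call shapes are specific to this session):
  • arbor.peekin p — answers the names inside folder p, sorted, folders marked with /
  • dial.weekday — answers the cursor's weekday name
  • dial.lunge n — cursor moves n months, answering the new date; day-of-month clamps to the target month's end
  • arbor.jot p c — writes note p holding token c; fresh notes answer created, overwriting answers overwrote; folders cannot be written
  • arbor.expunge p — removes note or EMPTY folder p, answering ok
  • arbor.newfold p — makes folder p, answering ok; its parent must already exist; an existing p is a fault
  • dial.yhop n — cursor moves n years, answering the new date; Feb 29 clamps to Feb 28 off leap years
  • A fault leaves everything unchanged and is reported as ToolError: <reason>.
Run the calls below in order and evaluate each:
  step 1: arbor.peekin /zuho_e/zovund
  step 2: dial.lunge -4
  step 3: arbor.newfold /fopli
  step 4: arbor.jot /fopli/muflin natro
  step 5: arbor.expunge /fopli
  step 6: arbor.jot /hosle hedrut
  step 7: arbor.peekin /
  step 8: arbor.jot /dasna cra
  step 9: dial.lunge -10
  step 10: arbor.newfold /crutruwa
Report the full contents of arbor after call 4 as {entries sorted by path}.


Answer: {fopli/, fopli/muflin=natro, grefa/}

Derivation:
Do: arbor.peekin[p: /zuho_e/zovund]
See: ToolError: not found
Do: dial.lunge[n: -4]
See: 1926-11-06
Do: arbor.newfold[p: /fopli]
See: ok
Do: arbor.jot[p: /fopli/muflin; c: natro]
See: created
Do: arbor.expunge[p: /fopli]
See: ToolError: not empty
Do: arbor.jot[p: /hosle; c: hedrut]
See: created
Do: arbor.peekin[p: /]
See: [fopli/, grefa/, hosle]
Do: arbor.jot[p: /dasna; c: cra]
See: created
Do: dial.lunge[n: -10]
See: 1926-01-06
Do: arbor.newfold[p: /crutruwa]
See: ok


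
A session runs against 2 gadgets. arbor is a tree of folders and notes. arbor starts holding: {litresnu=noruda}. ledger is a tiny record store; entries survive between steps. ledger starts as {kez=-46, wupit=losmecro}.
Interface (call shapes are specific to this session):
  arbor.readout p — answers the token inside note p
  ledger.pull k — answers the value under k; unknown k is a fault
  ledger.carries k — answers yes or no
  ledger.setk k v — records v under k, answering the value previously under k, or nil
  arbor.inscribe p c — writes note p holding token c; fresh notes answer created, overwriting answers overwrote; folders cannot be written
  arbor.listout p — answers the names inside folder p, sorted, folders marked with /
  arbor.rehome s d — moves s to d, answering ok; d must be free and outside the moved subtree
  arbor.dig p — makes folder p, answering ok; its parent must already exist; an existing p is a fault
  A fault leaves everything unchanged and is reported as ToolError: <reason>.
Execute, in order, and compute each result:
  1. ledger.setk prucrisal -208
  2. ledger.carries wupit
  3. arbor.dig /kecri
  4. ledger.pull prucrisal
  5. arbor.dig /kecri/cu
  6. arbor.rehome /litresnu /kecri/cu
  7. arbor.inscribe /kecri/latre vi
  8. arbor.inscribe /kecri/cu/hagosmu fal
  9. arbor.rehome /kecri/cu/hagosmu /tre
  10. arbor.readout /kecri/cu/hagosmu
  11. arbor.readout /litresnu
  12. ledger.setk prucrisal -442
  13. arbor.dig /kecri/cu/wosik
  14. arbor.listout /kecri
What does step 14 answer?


;; setk(prucrisal, -208) -> nil
;; carries(wupit) -> yes
;; dig(/kecri) -> ok
;; pull(prucrisal) -> -208
;; dig(/kecri/cu) -> ok
;; rehome(/litresnu, /kecri/cu) -> ToolError: exists
;; inscribe(/kecri/latre, vi) -> created
;; inscribe(/kecri/cu/hagosmu, fal) -> created
;; rehome(/kecri/cu/hagosmu, /tre) -> ok
;; readout(/kecri/cu/hagosmu) -> ToolError: not found
;; readout(/litresnu) -> noruda
;; setk(prucrisal, -442) -> -208
;; dig(/kecri/cu/wosik) -> ok
;; listout(/kecri) -> [cu/, latre]

Answer: [cu/, latre]


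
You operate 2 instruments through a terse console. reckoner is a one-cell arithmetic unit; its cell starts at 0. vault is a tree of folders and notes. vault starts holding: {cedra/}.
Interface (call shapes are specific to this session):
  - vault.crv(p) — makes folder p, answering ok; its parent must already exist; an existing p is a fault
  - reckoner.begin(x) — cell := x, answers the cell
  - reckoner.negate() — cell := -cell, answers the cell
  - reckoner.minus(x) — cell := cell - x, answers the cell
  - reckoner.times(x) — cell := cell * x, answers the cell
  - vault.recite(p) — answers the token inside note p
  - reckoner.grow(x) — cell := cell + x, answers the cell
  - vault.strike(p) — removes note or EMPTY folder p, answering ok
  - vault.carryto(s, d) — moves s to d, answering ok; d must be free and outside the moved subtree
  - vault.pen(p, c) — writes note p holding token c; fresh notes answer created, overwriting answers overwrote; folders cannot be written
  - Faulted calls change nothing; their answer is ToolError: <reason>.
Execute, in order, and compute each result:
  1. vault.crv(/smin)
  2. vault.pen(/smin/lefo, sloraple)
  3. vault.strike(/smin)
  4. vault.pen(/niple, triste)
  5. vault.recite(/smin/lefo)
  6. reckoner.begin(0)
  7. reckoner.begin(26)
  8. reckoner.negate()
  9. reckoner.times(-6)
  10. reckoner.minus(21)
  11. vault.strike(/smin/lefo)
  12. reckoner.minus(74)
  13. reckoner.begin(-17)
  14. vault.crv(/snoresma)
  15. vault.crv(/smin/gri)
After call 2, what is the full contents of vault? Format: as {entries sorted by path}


Answer: {cedra/, smin/, smin/lefo=sloraple}

Derivation:
→ vault.crv(p→/smin)
← ok
→ vault.pen(p→/smin/lefo, c→sloraple)
← created
→ vault.strike(p→/smin)
← ToolError: not empty
→ vault.pen(p→/niple, c→triste)
← created
→ vault.recite(p→/smin/lefo)
← sloraple
→ reckoner.begin(x→0)
← 0
→ reckoner.begin(x→26)
← 26
→ reckoner.negate()
← -26
→ reckoner.times(x→-6)
← 156
→ reckoner.minus(x→21)
← 135
→ vault.strike(p→/smin/lefo)
← ok
→ reckoner.minus(x→74)
← 61
→ reckoner.begin(x→-17)
← -17
→ vault.crv(p→/snoresma)
← ok
→ vault.crv(p→/smin/gri)
← ok


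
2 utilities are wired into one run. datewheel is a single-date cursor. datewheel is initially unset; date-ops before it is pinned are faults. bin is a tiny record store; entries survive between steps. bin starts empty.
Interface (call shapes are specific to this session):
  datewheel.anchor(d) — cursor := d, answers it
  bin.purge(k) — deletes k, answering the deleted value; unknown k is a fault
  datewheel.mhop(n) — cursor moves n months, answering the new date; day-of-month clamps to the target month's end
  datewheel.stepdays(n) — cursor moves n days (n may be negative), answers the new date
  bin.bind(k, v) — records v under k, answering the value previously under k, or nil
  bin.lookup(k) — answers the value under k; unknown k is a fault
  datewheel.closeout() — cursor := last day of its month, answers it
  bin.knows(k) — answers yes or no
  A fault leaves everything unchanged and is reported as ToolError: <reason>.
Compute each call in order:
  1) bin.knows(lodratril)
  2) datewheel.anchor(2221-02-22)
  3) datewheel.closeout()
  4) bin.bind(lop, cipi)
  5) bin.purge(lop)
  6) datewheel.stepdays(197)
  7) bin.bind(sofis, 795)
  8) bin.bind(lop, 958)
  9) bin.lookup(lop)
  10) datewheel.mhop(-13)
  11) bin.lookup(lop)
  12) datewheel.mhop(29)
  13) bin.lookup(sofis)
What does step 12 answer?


Step: bin.knows[k: lodratril]
Result: no
Step: datewheel.anchor[d: 2221-02-22]
Result: 2221-02-22
Step: datewheel.closeout[]
Result: 2221-02-28
Step: bin.bind[k: lop; v: cipi]
Result: nil
Step: bin.purge[k: lop]
Result: cipi
Step: datewheel.stepdays[n: 197]
Result: 2221-09-13
Step: bin.bind[k: sofis; v: 795]
Result: nil
Step: bin.bind[k: lop; v: 958]
Result: nil
Step: bin.lookup[k: lop]
Result: 958
Step: datewheel.mhop[n: -13]
Result: 2220-08-13
Step: bin.lookup[k: lop]
Result: 958
Step: datewheel.mhop[n: 29]
Result: 2223-01-13
Step: bin.lookup[k: sofis]
Result: 795

Answer: 2223-01-13


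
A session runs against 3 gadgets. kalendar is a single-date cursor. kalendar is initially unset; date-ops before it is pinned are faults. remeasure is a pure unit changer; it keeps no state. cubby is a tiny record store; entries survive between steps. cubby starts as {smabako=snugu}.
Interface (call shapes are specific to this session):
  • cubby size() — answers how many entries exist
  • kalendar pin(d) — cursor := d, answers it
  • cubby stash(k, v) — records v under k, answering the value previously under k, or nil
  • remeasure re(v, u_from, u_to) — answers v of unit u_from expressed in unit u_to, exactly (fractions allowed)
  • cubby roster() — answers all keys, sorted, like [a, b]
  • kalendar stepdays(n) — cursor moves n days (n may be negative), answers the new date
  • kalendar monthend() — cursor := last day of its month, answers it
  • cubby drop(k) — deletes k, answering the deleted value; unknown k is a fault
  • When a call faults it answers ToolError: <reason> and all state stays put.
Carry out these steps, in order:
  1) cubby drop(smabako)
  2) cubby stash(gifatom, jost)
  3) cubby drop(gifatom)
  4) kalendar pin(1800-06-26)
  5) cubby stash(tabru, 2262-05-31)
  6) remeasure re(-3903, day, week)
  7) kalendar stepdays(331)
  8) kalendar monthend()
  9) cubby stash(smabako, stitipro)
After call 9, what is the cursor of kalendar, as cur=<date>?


Answer: cur=1801-05-31

Derivation:
CALL cubby drop[smabako]
RET  snugu
CALL cubby stash[gifatom; jost]
RET  nil
CALL cubby drop[gifatom]
RET  jost
CALL kalendar pin[1800-06-26]
RET  1800-06-26
CALL cubby stash[tabru; 2262-05-31]
RET  nil
CALL remeasure re[-3903; day; week]
RET  -3903/7
CALL kalendar stepdays[331]
RET  1801-05-23
CALL kalendar monthend[]
RET  1801-05-31
CALL cubby stash[smabako; stitipro]
RET  nil


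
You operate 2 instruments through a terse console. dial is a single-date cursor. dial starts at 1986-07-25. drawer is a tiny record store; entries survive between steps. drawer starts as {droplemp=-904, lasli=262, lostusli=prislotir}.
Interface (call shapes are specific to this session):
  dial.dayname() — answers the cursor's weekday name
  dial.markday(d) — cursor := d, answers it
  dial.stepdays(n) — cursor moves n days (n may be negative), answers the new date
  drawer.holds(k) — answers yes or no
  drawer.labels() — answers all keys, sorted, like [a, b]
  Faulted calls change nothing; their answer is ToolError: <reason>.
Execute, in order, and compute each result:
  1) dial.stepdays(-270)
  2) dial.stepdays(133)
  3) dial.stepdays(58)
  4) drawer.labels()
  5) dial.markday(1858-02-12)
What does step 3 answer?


Answer: 1986-05-07

Derivation:
-> stepdays(n→-270)
<- 1985-10-28
-> stepdays(n→133)
<- 1986-03-10
-> stepdays(n→58)
<- 1986-05-07
-> labels()
<- [droplemp, lasli, lostusli]
-> markday(d→1858-02-12)
<- 1858-02-12


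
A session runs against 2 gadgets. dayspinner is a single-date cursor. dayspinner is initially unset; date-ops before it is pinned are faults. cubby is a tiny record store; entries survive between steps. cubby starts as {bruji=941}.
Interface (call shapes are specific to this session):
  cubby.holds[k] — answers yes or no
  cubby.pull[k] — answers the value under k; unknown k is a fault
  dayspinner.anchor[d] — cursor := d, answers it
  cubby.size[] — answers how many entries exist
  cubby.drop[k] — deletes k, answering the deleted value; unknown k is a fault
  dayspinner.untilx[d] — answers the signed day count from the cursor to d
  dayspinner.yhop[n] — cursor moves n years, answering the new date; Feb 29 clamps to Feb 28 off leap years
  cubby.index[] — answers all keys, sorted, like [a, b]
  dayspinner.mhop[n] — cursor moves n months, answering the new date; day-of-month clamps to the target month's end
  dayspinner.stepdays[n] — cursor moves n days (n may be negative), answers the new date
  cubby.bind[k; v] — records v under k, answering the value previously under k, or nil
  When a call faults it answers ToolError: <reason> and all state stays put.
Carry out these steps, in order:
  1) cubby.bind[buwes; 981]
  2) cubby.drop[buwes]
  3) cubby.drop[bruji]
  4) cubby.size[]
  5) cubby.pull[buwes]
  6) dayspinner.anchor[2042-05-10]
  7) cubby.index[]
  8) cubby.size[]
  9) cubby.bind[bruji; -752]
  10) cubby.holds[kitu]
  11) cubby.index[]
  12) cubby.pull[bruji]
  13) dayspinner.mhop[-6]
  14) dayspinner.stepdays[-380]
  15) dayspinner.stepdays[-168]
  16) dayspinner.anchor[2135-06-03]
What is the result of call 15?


>>> bind buwes 981
:: nil
>>> drop buwes
:: 981
>>> drop bruji
:: 941
>>> size
:: 0
>>> pull buwes
:: ToolError: no such key buwes
>>> anchor 2042-05-10
:: 2042-05-10
>>> index
:: []
>>> size
:: 0
>>> bind bruji -752
:: nil
>>> holds kitu
:: no
>>> index
:: [bruji]
>>> pull bruji
:: -752
>>> mhop -6
:: 2041-11-10
>>> stepdays -380
:: 2040-10-26
>>> stepdays -168
:: 2040-05-11
>>> anchor 2135-06-03
:: 2135-06-03

Answer: 2040-05-11


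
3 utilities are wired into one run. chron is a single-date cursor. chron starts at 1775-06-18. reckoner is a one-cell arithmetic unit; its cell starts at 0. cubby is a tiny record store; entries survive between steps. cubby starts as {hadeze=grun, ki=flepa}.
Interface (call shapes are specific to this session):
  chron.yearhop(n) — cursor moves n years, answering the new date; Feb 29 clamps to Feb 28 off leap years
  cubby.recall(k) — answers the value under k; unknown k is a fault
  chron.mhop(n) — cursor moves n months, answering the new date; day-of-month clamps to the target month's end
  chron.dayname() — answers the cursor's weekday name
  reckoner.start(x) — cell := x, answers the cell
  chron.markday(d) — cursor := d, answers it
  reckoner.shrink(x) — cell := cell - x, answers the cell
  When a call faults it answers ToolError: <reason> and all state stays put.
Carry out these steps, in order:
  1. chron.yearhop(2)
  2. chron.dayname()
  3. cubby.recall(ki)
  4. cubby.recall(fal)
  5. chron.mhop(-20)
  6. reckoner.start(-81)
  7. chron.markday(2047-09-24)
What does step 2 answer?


==> chron.yearhop(2)
<== 1777-06-18
==> chron.dayname()
<== Wednesday
==> cubby.recall(ki)
<== flepa
==> cubby.recall(fal)
<== ToolError: no such key fal
==> chron.mhop(-20)
<== 1775-10-18
==> reckoner.start(-81)
<== -81
==> chron.markday(2047-09-24)
<== 2047-09-24

Answer: Wednesday


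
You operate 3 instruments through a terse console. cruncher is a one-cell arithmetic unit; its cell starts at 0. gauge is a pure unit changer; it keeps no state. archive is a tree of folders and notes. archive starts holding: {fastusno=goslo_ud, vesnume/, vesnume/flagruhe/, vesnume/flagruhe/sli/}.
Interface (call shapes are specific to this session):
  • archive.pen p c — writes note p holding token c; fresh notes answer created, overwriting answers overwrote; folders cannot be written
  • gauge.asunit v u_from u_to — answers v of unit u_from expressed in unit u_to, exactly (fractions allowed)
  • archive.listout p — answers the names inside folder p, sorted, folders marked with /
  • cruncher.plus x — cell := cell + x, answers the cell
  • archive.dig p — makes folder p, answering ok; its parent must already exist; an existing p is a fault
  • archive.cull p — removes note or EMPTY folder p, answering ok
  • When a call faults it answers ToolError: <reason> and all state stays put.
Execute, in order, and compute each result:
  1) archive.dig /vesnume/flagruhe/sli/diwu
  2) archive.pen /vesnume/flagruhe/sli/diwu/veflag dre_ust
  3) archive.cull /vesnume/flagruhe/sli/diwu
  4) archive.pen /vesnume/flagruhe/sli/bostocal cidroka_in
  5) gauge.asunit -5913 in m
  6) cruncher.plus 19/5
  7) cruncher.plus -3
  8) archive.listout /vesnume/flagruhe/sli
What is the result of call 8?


>>> archive.dig /vesnume/flagruhe/sli/diwu
= ok
>>> archive.pen /vesnume/flagruhe/sli/diwu/veflag dre_ust
= created
>>> archive.cull /vesnume/flagruhe/sli/diwu
= ToolError: not empty
>>> archive.pen /vesnume/flagruhe/sli/bostocal cidroka_in
= created
>>> gauge.asunit -5913 in m
= -750951/5000
>>> cruncher.plus 19/5
= 19/5
>>> cruncher.plus -3
= 4/5
>>> archive.listout /vesnume/flagruhe/sli
= [bostocal, diwu/]

Answer: [bostocal, diwu/]


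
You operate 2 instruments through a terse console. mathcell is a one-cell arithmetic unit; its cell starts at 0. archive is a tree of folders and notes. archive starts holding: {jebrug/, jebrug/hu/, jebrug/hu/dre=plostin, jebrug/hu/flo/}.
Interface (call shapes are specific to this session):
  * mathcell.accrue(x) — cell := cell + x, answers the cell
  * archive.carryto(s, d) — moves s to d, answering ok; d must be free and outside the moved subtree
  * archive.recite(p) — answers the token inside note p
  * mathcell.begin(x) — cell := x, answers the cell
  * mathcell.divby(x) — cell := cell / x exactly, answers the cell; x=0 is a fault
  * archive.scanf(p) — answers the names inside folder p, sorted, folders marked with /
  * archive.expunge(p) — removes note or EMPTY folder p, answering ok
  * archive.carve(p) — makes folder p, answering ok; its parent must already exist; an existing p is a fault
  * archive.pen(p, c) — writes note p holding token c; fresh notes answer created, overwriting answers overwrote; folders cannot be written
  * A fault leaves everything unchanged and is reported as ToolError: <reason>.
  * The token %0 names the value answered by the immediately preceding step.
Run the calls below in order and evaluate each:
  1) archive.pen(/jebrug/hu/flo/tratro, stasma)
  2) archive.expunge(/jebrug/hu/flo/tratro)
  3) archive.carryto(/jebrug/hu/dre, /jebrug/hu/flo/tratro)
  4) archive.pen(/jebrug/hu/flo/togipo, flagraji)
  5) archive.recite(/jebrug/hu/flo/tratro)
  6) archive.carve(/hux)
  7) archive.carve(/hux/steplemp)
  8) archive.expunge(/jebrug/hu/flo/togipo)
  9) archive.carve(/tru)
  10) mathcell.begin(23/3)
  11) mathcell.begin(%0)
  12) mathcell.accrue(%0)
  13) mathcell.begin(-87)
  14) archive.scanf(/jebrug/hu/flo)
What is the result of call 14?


Next I call archive.pen with /jebrug/hu/flo/tratro, stasma, — result: created.
Using archive.expunge with /jebrug/hu/flo/tratro, giving ok.
Next I call archive.carryto with /jebrug/hu/dre, /jebrug/hu/flo/tratro, giving ok.
I use archive.pen with /jebrug/hu/flo/togipo, flagraji, and get created.
I run archive.recite with /jebrug/hu/flo/tratro, giving plostin.
Calling archive.carve with /hux, giving ok.
I call archive.carve with /hux/steplemp, yielding ok.
Invoking archive.expunge with /jebrug/hu/flo/togipo, yielding ok.
Now I run archive.carve with /tru, and get ok.
Invoking mathcell.begin with 23/3: 23/3.
Then mathcell.begin with %0, yielding 23/3.
Using mathcell.accrue with %0, and observe 46/3.
Invoking mathcell.begin with -87, yielding -87.
I use archive.scanf with /jebrug/hu/flo, — result: [tratro].

Answer: [tratro]


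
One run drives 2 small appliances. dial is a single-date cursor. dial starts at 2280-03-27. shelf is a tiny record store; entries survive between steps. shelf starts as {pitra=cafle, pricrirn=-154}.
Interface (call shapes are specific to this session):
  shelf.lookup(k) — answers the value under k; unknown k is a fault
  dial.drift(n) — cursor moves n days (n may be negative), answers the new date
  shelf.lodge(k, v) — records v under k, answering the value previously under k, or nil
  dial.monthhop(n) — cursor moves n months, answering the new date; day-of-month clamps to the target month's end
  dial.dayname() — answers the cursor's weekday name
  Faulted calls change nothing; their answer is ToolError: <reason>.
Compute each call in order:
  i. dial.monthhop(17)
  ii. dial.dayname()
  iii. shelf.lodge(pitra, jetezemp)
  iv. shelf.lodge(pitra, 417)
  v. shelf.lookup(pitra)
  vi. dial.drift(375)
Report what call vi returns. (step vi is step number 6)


Answer: 2282-09-06

Derivation:
// dial.monthhop(n='17') ~> 2281-08-27
// dial.dayname() ~> Saturday
// shelf.lodge(k='pitra', v='jetezemp') ~> cafle
// shelf.lodge(k='pitra', v='417') ~> jetezemp
// shelf.lookup(k='pitra') ~> 417
// dial.drift(n='375') ~> 2282-09-06


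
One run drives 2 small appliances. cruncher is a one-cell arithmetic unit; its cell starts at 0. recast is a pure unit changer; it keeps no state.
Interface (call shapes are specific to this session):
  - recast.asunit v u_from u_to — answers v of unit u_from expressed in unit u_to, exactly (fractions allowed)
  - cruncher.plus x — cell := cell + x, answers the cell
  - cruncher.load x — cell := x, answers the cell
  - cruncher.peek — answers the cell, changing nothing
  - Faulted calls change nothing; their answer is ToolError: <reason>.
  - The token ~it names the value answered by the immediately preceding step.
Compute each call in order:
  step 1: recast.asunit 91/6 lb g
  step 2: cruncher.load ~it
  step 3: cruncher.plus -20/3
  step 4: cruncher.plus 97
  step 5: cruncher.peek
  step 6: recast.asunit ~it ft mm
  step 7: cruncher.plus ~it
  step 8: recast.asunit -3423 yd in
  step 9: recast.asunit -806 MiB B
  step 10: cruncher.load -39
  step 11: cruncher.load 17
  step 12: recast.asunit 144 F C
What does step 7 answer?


% recast.asunit v: 91/6 u_from: lb u_to: g
:: 4127690567/600000
% cruncher.load x: ~it
:: 4127690567/600000
% cruncher.plus x: -20/3
:: 4123690567/600000
% cruncher.plus x: 97
:: 4181890567/600000
% cruncher.peek
:: 4181890567/600000
% recast.asunit v: ~it u_from: ft u_to: mm
:: 531100102009/250000
% cruncher.plus x: ~it
:: 6394110676943/3000000
% recast.asunit v: -3423 u_from: yd u_to: in
:: -123228
% recast.asunit v: -806 u_from: MiB u_to: B
:: -845152256
% cruncher.load x: -39
:: -39
% cruncher.load x: 17
:: 17
% recast.asunit v: 144 u_from: F u_to: C
:: 560/9

Answer: 6394110676943/3000000


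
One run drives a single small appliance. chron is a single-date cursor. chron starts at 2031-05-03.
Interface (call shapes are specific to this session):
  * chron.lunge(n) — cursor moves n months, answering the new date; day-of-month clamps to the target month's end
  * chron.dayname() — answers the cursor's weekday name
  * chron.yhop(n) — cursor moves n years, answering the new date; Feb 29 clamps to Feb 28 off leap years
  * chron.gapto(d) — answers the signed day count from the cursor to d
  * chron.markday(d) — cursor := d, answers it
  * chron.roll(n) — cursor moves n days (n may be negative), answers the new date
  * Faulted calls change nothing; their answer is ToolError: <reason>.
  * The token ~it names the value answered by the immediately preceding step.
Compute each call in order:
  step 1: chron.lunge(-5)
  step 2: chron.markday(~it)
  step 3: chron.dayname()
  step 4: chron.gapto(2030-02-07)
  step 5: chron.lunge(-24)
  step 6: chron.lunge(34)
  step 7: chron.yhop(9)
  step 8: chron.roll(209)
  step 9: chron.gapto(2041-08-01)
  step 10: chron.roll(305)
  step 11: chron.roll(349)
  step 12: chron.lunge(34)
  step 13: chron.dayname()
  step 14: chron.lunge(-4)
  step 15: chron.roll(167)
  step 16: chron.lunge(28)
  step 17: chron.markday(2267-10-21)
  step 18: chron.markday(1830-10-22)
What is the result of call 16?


~$ chron.lunge n=-5
= 2030-12-03
~$ chron.markday d=~it
= 2030-12-03
~$ chron.dayname
= Tuesday
~$ chron.gapto d=2030-02-07
= -299
~$ chron.lunge n=-24
= 2028-12-03
~$ chron.lunge n=34
= 2031-10-03
~$ chron.yhop n=9
= 2040-10-03
~$ chron.roll n=209
= 2041-04-30
~$ chron.gapto d=2041-08-01
= 93
~$ chron.roll n=305
= 2042-03-01
~$ chron.roll n=349
= 2043-02-13
~$ chron.lunge n=34
= 2045-12-13
~$ chron.dayname
= Wednesday
~$ chron.lunge n=-4
= 2045-08-13
~$ chron.roll n=167
= 2046-01-27
~$ chron.lunge n=28
= 2048-05-27
~$ chron.markday d=2267-10-21
= 2267-10-21
~$ chron.markday d=1830-10-22
= 1830-10-22

Answer: 2048-05-27


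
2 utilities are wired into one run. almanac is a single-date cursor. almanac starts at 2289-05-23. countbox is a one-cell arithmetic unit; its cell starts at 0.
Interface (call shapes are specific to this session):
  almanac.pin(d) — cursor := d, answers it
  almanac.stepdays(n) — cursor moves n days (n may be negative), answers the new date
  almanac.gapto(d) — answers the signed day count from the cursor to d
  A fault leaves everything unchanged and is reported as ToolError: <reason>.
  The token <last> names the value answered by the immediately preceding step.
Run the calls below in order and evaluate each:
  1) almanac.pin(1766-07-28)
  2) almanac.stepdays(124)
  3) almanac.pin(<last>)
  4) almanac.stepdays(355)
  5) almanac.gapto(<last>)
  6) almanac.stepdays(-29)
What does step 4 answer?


Answer: 1767-11-19

Derivation:
// almanac.pin(1766-07-28) ~> 1766-07-28
// almanac.stepdays(124) ~> 1766-11-29
// almanac.pin(<last>) ~> 1766-11-29
// almanac.stepdays(355) ~> 1767-11-19
// almanac.gapto(<last>) ~> 0
// almanac.stepdays(-29) ~> 1767-10-21


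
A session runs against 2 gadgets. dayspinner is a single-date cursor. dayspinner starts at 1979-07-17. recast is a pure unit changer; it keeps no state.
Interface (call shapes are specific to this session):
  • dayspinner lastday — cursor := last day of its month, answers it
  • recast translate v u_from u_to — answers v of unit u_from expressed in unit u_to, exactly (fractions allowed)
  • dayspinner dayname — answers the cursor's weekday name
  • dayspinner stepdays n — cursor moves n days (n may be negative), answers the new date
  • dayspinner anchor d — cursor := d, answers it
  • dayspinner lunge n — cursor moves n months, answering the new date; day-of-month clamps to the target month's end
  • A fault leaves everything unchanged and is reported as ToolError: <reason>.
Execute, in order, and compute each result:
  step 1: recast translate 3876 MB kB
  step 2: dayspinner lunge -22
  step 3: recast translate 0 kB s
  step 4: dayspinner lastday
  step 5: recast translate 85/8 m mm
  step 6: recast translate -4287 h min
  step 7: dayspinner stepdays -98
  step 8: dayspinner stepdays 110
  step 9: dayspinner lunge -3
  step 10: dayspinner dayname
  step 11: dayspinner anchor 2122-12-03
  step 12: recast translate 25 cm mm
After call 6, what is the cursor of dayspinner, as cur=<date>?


Answer: cur=1977-09-30

Derivation:
I run recast translate(v→3876, u_from→MB, u_to→kB), and see 3876000.
I use dayspinner lunge(n→-22), yielding 1977-09-17.
Invoking recast translate(v→0, u_from→kB, u_to→s), yielding ToolError: incompatible units.
I run dayspinner lastday(), giving 1977-09-30.
I call recast translate(v→85/8, u_from→m, u_to→mm), yielding 10625.
I use recast translate(v→-4287, u_from→h, u_to→min), which returns -257220.
I run dayspinner stepdays(n→-98), — result: 1977-06-24.
Using dayspinner stepdays(n→110), and get 1977-10-12.
Now I run dayspinner lunge(n→-3), and observe 1977-07-12.
I use dayspinner dayname, — result: Tuesday.
Next I call dayspinner anchor(d→2122-12-03), and get 2122-12-03.
Calling recast translate(v→25, u_from→cm, u_to→mm), and get 250.


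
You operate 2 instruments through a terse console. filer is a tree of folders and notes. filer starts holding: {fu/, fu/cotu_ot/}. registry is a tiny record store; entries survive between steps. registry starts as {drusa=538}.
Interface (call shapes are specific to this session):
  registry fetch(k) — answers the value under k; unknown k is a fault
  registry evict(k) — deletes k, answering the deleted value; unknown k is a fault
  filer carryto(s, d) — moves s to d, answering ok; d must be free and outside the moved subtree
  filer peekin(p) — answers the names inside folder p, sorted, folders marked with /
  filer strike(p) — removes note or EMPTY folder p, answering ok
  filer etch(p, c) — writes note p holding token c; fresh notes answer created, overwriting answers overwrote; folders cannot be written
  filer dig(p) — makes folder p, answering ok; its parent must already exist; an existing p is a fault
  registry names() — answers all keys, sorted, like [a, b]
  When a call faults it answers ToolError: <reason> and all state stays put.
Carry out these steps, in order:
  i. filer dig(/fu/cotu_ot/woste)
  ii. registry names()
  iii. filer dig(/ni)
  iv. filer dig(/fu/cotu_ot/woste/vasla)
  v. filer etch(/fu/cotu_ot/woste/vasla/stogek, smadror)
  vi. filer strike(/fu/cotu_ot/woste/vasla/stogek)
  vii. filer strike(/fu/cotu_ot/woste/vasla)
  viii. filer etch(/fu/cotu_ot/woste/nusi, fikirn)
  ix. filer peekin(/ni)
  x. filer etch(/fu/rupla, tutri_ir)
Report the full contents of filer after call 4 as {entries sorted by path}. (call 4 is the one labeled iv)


[in] filer dig p: /fu/cotu_ot/woste
= ok
[in] registry names
= [drusa]
[in] filer dig p: /ni
= ok
[in] filer dig p: /fu/cotu_ot/woste/vasla
= ok
[in] filer etch p: /fu/cotu_ot/woste/vasla/stogek c: smadror
= created
[in] filer strike p: /fu/cotu_ot/woste/vasla/stogek
= ok
[in] filer strike p: /fu/cotu_ot/woste/vasla
= ok
[in] filer etch p: /fu/cotu_ot/woste/nusi c: fikirn
= created
[in] filer peekin p: /ni
= []
[in] filer etch p: /fu/rupla c: tutri_ir
= created

Answer: {fu/, fu/cotu_ot/, fu/cotu_ot/woste/, fu/cotu_ot/woste/vasla/, ni/}


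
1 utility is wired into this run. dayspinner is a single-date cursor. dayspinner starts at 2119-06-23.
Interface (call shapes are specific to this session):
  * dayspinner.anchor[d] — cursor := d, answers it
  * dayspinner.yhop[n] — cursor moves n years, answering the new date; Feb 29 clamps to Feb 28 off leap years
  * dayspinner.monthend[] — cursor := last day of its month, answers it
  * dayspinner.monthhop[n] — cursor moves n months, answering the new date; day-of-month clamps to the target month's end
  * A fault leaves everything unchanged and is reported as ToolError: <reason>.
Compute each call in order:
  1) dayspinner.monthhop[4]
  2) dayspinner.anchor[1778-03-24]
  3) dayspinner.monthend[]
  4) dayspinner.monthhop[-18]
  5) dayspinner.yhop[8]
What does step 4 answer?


==> monthhop(n: 4)
<== 2119-10-23
==> anchor(d: 1778-03-24)
<== 1778-03-24
==> monthend()
<== 1778-03-31
==> monthhop(n: -18)
<== 1776-09-30
==> yhop(n: 8)
<== 1784-09-30

Answer: 1776-09-30


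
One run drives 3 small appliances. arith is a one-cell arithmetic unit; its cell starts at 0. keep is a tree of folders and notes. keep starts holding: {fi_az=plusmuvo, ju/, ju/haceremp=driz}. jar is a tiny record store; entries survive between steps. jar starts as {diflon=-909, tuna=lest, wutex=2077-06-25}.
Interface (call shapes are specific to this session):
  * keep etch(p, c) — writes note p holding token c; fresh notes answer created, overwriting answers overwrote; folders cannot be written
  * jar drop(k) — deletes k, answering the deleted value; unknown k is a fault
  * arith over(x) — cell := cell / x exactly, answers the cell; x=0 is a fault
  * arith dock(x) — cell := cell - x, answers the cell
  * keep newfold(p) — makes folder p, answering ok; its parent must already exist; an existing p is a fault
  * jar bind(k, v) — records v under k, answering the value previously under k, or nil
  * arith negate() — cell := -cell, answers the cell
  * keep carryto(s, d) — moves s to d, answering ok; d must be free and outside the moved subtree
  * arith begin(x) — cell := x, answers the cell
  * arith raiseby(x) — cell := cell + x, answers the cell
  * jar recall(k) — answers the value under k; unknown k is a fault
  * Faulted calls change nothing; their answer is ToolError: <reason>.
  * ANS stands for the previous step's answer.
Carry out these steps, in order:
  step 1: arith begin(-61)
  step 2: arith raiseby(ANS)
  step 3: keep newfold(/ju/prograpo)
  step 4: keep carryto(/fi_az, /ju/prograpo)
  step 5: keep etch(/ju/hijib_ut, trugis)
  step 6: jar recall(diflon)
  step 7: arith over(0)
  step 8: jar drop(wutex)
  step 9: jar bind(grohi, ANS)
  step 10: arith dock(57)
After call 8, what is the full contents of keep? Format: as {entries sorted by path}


$ arith begin x→-61
= -61
$ arith raiseby x→ANS
= -122
$ keep newfold p→/ju/prograpo
= ok
$ keep carryto s→/fi_az d→/ju/prograpo
= ToolError: exists
$ keep etch p→/ju/hijib_ut c→trugis
= created
$ jar recall k→diflon
= -909
$ arith over x→0
= ToolError: division by zero
$ jar drop k→wutex
= 2077-06-25
$ jar bind k→grohi v→ANS
= nil
$ arith dock x→57
= -179

Answer: {fi_az=plusmuvo, ju/, ju/haceremp=driz, ju/hijib_ut=trugis, ju/prograpo/}
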